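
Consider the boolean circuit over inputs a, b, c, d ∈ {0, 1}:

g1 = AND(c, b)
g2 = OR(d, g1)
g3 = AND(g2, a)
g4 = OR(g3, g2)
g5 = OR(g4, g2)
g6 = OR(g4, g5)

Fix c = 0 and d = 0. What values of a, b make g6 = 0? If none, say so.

a=0, b=0

Check with c = 0 and d = 0 and a=0, b=0:
g1 = AND(c, b) = AND(0, 0) = 0
g2 = OR(d, g1) = OR(0, 0) = 0
g3 = AND(g2, a) = AND(0, 0) = 0
g4 = OR(g3, g2) = OR(0, 0) = 0
g5 = OR(g4, g2) = OR(0, 0) = 0
g6 = OR(g4, g5) = OR(0, 0) = 0
So g6 = 0.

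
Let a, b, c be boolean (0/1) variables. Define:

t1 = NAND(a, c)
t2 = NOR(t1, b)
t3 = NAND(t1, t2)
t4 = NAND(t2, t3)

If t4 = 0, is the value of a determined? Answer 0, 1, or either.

1

t4 = NAND(t2, t3) must be 0, so both t2 = 1 and t3 = 1.
t2 = NOR(t1, b) must be 1, so both t1 = 0 and b = 0.
t3 = NAND(t1, t2) must be 1, so at least one of t1, t2 is 0.
Every assignment with t4 = 0 has a = 1; there are 1 such assignment(s).
  a=1, b=0, c=1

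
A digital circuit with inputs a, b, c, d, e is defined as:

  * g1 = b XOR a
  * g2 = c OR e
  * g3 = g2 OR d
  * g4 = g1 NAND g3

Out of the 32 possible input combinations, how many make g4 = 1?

18

g4 = g1 NAND g3 must be 1, so at least one of g1, g3 is 0.
Enumerating the 32 input combinations, 18 give g4 = 1 and 14 give g4 = 0.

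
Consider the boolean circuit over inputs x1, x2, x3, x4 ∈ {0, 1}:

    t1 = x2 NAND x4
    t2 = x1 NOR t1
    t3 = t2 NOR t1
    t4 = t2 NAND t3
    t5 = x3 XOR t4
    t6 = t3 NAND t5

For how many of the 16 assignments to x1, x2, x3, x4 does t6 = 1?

15

t6 = t3 NAND t5 must be 1, so at least one of t3, t5 is 0.
Enumerating the 16 input combinations, 15 give t6 = 1 and 1 give t6 = 0.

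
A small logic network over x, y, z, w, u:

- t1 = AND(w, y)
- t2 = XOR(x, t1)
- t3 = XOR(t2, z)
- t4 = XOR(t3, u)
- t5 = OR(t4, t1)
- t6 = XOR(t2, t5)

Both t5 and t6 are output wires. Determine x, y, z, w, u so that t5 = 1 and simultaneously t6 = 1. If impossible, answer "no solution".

x=1, y=1, z=0, w=1, u=1

Check with x=1, y=1, z=0, w=1, u=1:
t1 = AND(w, y) = AND(1, 1) = 1
t2 = XOR(x, t1) = XOR(1, 1) = 0
t3 = XOR(t2, z) = XOR(0, 0) = 0
t4 = XOR(t3, u) = XOR(0, 1) = 1
t5 = OR(t4, t1) = OR(1, 1) = 1
t6 = XOR(t2, t5) = XOR(0, 1) = 1
So t5 = 1 and t6 = 1.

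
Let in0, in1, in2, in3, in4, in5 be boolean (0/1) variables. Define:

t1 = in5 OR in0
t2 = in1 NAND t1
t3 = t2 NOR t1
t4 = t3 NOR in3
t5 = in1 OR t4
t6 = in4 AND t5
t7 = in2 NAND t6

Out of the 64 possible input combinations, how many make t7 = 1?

52

t7 = in2 NAND t6 must be 1, so at least one of in2, t6 is 0.
Enumerating the 64 input combinations, 52 give t7 = 1 and 12 give t7 = 0.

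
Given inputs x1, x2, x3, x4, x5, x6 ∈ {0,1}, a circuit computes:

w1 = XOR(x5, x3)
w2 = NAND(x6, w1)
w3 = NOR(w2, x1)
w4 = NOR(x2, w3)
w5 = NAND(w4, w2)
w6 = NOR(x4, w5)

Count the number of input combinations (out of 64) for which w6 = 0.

52

w6 = NOR(x4, w5) must be 0, so at least one of x4, w5 is 1.
Enumerating the 64 input combinations, 52 give w6 = 0 and 12 give w6 = 1.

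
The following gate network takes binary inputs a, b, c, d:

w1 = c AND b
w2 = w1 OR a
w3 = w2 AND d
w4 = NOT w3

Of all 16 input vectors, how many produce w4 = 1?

w4 = NOT w3 must be 1, so w3 = 0.
w3 = w2 AND d must be 0, so at least one of w2, d is 0.
Enumerating the 16 input combinations, 11 give w4 = 1 and 5 give w4 = 0.

11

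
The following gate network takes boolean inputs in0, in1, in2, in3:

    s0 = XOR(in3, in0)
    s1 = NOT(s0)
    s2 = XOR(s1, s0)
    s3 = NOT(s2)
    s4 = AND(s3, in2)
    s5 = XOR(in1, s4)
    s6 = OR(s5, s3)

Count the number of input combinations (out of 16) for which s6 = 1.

8

s6 = OR(s5, s3) must be 1, so at least one of s5, s3 is 1.
Enumerating the 16 input combinations, 8 give s6 = 1 and 8 give s6 = 0.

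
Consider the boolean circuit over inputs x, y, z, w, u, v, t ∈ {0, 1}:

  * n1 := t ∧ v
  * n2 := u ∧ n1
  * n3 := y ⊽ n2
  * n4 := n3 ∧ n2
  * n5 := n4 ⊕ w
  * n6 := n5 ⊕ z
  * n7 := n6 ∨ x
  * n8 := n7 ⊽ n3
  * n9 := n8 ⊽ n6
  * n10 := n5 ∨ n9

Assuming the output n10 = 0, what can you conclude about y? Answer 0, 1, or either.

either

Both values of y occur among assignments with n10 = 0:
  y=0: x=0, y=0, z=0, w=0, u=1, v=1, t=1
  y=1: x=0, y=1, z=0, w=0, u=0, v=0, t=0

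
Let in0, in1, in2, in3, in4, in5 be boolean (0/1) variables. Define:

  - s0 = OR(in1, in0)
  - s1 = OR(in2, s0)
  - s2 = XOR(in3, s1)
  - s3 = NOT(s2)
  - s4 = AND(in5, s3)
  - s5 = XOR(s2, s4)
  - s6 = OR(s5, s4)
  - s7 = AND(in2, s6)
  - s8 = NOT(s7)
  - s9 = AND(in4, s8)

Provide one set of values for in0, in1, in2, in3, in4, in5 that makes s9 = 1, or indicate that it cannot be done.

s9 = AND(in4, s8) must be 1, so both in4 = 1 and s8 = 1.
s8 = NOT(s7) must be 1, so s7 = 0.
Check with in0=0, in1=1, in2=0, in3=0, in4=1, in5=0:
s0 = OR(in1, in0) = OR(1, 0) = 1
s1 = OR(in2, s0) = OR(0, 1) = 1
s2 = XOR(in3, s1) = XOR(0, 1) = 1
s3 = NOT(s2) = NOT 1 = 0
s4 = AND(in5, s3) = AND(0, 0) = 0
s5 = XOR(s2, s4) = XOR(1, 0) = 1
s6 = OR(s5, s4) = OR(1, 0) = 1
s7 = AND(in2, s6) = AND(0, 1) = 0
s8 = NOT(s7) = NOT 0 = 1
s9 = AND(in4, s8) = AND(1, 1) = 1
So s9 = 1 as required.

in0=0, in1=1, in2=0, in3=0, in4=1, in5=0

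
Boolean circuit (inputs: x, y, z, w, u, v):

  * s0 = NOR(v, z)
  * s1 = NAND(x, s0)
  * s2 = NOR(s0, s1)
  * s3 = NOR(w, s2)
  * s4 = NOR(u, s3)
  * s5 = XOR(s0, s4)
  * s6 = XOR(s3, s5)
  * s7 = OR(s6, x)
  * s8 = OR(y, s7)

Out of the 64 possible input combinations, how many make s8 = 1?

s8 = OR(y, s7) must be 1, so at least one of y, s7 is 1.
Enumerating the 64 input combinations, 58 give s8 = 1 and 6 give s8 = 0.

58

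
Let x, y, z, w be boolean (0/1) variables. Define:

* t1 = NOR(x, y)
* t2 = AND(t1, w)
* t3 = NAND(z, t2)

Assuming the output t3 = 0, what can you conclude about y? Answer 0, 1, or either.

0

t3 = NAND(z, t2) must be 0, so both z = 1 and t2 = 1.
t2 = AND(t1, w) must be 1, so both t1 = 1 and w = 1.
Every assignment with t3 = 0 has y = 0; there are 1 such assignment(s).
  x=0, y=0, z=1, w=1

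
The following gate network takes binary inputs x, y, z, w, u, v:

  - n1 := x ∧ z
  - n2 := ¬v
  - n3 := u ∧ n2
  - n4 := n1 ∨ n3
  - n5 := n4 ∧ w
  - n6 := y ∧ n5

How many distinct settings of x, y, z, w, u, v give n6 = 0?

57

n6 = y ∧ n5 must be 0, so at least one of y, n5 is 0.
Enumerating the 64 input combinations, 57 give n6 = 0 and 7 give n6 = 1.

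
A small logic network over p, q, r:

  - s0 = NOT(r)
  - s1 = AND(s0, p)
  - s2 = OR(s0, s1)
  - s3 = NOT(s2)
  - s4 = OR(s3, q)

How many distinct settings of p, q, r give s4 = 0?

2

s4 = OR(s3, q) must be 0, so both s3 = 0 and q = 0.
s3 = NOT(s2) must be 0, so s2 = 1.
Enumerating the 8 input combinations, 2 give s4 = 0 and 6 give s4 = 1.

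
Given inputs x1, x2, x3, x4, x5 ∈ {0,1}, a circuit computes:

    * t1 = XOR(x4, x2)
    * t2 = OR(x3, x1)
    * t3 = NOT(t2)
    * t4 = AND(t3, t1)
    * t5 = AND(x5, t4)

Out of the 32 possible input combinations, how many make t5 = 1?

2

t5 = AND(x5, t4) must be 1, so both x5 = 1 and t4 = 1.
t4 = AND(t3, t1) must be 1, so both t3 = 1 and t1 = 1.
t3 = NOT(t2) must be 1, so t2 = 0.
Satisfying assignments:
  x1=0, x2=0, x3=0, x4=1, x5=1
  x1=0, x2=1, x3=0, x4=0, x5=1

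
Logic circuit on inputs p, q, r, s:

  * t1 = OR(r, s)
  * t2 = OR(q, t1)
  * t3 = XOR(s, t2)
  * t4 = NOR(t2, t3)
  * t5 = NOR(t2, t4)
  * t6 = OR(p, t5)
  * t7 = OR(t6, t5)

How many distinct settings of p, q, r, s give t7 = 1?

8

t7 = OR(t6, t5) must be 1, so at least one of t6, t5 is 1.
Enumerating the 16 input combinations, 8 give t7 = 1 and 8 give t7 = 0.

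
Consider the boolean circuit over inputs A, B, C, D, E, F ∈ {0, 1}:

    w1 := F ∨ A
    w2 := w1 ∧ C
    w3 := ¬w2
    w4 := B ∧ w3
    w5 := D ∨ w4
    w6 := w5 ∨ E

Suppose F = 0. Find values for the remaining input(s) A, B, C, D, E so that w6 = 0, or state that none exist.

A=1, B=1, C=1, D=0, E=0

w6 = w5 ∨ E must be 0, so both w5 = 0 and E = 0.
Check with F = 0 and A=1, B=1, C=1, D=0, E=0:
w1 = F ∨ A = 0 ∨ 1 = 1
w2 = w1 ∧ C = 1 ∧ 1 = 1
w3 = ¬w2 = ¬1 = 0
w4 = B ∧ w3 = 1 ∧ 0 = 0
w5 = D ∨ w4 = 0 ∨ 0 = 0
w6 = w5 ∨ E = 0 ∨ 0 = 0
So w6 = 0.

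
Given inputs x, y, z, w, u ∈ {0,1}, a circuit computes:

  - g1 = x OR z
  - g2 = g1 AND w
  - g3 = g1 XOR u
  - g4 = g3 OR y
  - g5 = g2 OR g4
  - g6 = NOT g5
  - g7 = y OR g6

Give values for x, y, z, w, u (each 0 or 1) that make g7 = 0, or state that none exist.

g7 = y OR g6 must be 0, so both y = 0 and g6 = 0.
g6 = NOT g5 must be 0, so g5 = 1.
g5 = g2 OR g4 must be 1, so at least one of g2, g4 is 1.
Check with x=1 y=0 z=0 w=1 u=1:
g1 = x OR z = 1 OR 0 = 1
g2 = g1 AND w = 1 AND 1 = 1
g3 = g1 XOR u = 1 XOR 1 = 0
g4 = g3 OR y = 0 OR 0 = 0
g5 = g2 OR g4 = 1 OR 0 = 1
g6 = NOT g5 = NOT 1 = 0
g7 = y OR g6 = 0 OR 0 = 0
So g7 = 0 as required.

x=1 y=0 z=0 w=1 u=1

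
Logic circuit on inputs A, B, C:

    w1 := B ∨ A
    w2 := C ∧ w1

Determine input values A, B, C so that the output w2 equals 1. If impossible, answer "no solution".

A=0, B=1, C=1

Check with A=0, B=1, C=1:
w1 = B ∨ A = 1 ∨ 0 = 1
w2 = C ∧ w1 = 1 ∧ 1 = 1
So w2 = 1 as required.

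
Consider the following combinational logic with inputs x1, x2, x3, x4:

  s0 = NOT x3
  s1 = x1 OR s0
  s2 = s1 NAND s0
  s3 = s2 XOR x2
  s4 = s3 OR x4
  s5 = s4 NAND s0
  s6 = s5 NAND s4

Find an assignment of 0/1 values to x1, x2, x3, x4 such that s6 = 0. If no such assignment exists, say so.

x1=0 x2=0 x3=1 x4=1

s6 = s5 NAND s4 must be 0, so both s5 = 1 and s4 = 1.
s5 = s4 NAND s0 must be 1, so at least one of s4, s0 is 0.
s4 = s3 OR x4 must be 1, so at least one of s3, x4 is 1.
Check with x1=0 x2=0 x3=1 x4=1:
s0 = NOT x3 = NOT 1 = 0
s1 = x1 OR s0 = 0 OR 0 = 0
s2 = s1 NAND s0 = 0 NAND 0 = 1
s3 = s2 XOR x2 = 1 XOR 0 = 1
s4 = s3 OR x4 = 1 OR 1 = 1
s5 = s4 NAND s0 = 1 NAND 0 = 1
s6 = s5 NAND s4 = 1 NAND 1 = 0
So s6 = 0 as required.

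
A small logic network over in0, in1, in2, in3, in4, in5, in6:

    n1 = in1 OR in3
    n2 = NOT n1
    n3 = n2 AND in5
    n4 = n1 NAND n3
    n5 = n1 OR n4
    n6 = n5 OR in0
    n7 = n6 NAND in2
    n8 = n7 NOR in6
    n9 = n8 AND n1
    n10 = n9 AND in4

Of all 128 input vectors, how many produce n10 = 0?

n10 = n9 AND in4 must be 0, so at least one of n9, in4 is 0.
Enumerating the 128 input combinations, 116 give n10 = 0 and 12 give n10 = 1.

116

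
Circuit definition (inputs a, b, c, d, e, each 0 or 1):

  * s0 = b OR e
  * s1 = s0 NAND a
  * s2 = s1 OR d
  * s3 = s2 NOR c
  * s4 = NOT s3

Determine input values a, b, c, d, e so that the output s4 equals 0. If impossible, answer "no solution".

s4 = NOT s3 must be 0, so s3 = 1.
Check with a=1, b=1, c=0, d=0, e=1:
s0 = b OR e = 1 OR 1 = 1
s1 = s0 NAND a = 1 NAND 1 = 0
s2 = s1 OR d = 0 OR 0 = 0
s3 = s2 NOR c = 0 NOR 0 = 1
s4 = NOT s3 = NOT 1 = 0
So s4 = 0 as required.

a=1, b=1, c=0, d=0, e=1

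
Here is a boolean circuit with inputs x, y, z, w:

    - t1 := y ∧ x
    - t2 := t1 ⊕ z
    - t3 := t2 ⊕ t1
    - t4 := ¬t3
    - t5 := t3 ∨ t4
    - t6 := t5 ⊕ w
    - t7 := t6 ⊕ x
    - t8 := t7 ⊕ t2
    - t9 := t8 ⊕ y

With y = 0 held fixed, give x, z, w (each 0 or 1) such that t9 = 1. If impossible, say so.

Check with y = 0 and x=1, z=0, w=1:
t1 = y ∧ x = 0 ∧ 1 = 0
t2 = t1 ⊕ z = 0 ⊕ 0 = 0
t3 = t2 ⊕ t1 = 0 ⊕ 0 = 0
t4 = ¬t3 = ¬0 = 1
t5 = t3 ∨ t4 = 0 ∨ 1 = 1
t6 = t5 ⊕ w = 1 ⊕ 1 = 0
t7 = t6 ⊕ x = 0 ⊕ 1 = 1
t8 = t7 ⊕ t2 = 1 ⊕ 0 = 1
t9 = t8 ⊕ y = 1 ⊕ 0 = 1
So t9 = 1.

x=1, z=0, w=1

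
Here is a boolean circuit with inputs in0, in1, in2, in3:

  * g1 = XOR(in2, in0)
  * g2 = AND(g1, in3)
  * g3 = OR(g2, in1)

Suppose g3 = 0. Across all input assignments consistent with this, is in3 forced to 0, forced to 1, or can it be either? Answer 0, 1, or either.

either

Both values of in3 occur among assignments with g3 = 0:
  in3=0: in0=0, in1=0, in2=0, in3=0
  in3=1: in0=0, in1=0, in2=0, in3=1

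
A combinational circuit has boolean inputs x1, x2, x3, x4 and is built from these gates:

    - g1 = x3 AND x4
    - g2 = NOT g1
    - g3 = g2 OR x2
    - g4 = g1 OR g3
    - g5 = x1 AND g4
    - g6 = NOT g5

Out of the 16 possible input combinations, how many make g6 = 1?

8

g6 = NOT g5 must be 1, so g5 = 0.
Enumerating the 16 input combinations, 8 give g6 = 1 and 8 give g6 = 0.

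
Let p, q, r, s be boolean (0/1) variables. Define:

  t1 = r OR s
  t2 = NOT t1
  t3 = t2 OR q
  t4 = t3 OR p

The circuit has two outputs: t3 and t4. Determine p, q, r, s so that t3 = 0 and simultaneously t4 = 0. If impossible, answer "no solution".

p=0 q=0 r=1 s=0

Check with p=0 q=0 r=1 s=0:
t1 = r OR s = 1 OR 0 = 1
t2 = NOT t1 = NOT 1 = 0
t3 = t2 OR q = 0 OR 0 = 0
t4 = t3 OR p = 0 OR 0 = 0
So t3 = 0 and t4 = 0.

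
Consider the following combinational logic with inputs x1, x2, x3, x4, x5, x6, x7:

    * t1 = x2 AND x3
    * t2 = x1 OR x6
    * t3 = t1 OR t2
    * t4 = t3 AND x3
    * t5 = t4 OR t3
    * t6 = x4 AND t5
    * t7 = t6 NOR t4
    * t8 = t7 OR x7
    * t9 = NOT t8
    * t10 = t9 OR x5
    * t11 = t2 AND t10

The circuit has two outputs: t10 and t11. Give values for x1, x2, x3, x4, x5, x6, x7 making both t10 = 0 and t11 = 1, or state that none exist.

no solution exists

Across all 128 input combinations, none give both t10 = 0 and t11 = 1.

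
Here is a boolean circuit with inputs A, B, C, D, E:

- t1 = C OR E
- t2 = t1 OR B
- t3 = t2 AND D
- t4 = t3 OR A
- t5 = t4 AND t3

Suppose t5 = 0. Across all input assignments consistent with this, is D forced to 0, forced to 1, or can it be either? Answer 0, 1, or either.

Both values of D occur among assignments with t5 = 0:
  D=0: A=0, B=0, C=0, D=0, E=0
  D=1: A=0, B=0, C=0, D=1, E=0

either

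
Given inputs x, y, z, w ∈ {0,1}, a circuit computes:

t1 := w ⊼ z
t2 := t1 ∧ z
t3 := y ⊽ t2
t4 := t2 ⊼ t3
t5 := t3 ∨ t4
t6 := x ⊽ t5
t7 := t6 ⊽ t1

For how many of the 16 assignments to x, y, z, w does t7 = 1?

t7 = t6 ⊽ t1 must be 1, so both t6 = 0 and t1 = 0.
Enumerating the 16 input combinations, 4 give t7 = 1 and 12 give t7 = 0.

4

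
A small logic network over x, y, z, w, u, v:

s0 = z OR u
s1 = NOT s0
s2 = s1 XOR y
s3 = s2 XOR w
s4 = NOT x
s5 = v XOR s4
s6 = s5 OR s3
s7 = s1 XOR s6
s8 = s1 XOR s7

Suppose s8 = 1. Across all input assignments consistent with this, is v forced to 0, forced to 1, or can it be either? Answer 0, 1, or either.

either

Both values of v occur among assignments with s8 = 1:
  v=0: x=0, y=0, z=0, w=0, u=0, v=0
  v=1: x=0, y=0, z=0, w=0, u=0, v=1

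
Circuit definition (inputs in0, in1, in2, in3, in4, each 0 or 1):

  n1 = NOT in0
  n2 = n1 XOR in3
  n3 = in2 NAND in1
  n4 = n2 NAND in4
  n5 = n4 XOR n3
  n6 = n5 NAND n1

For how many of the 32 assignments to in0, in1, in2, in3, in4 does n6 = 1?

n6 = n5 NAND n1 must be 1, so at least one of n5, n1 is 0.
Enumerating the 32 input combinations, 26 give n6 = 1 and 6 give n6 = 0.

26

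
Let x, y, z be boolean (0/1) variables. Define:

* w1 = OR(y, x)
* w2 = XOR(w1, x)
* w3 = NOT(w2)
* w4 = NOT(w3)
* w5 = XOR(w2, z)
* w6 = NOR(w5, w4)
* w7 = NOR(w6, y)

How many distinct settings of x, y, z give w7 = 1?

w7 = NOR(w6, y) must be 1, so both w6 = 0 and y = 0.
Enumerating the 8 input combinations, 2 give w7 = 1 and 6 give w7 = 0.

2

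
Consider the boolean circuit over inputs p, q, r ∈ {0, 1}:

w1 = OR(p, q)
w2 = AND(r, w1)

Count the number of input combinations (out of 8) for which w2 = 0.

w2 = AND(r, w1) must be 0, so at least one of r, w1 is 0.
Satisfying assignments:
  p=0, q=0, r=0
  p=0, q=0, r=1
  p=0, q=1, r=0
  p=1, q=0, r=0
  p=1, q=1, r=0

5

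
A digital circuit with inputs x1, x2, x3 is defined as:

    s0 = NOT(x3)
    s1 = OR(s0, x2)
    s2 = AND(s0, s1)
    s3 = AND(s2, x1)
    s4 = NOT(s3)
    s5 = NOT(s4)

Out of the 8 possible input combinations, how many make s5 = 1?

2

s5 = NOT(s4) must be 1, so s4 = 0.
s4 = NOT(s3) must be 0, so s3 = 1.
s3 = AND(s2, x1) must be 1, so both s2 = 1 and x1 = 1.
Satisfying assignments:
  x1=1, x2=0, x3=0
  x1=1, x2=1, x3=0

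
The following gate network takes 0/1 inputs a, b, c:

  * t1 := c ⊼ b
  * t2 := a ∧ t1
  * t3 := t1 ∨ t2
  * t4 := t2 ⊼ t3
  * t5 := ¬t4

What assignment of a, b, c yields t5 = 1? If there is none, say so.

t5 = ¬t4 must be 1, so t4 = 0.
Check with a=1, b=0, c=0:
t1 = c ⊼ b = 0 ⊼ 0 = 1
t2 = a ∧ t1 = 1 ∧ 1 = 1
t3 = t1 ∨ t2 = 1 ∨ 1 = 1
t4 = t2 ⊼ t3 = 1 ⊼ 1 = 0
t5 = ¬t4 = ¬0 = 1
So t5 = 1 as required.

a=1, b=0, c=0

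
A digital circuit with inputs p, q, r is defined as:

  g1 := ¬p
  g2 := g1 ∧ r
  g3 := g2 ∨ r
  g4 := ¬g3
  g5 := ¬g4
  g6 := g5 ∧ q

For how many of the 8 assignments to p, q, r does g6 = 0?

6

g6 = g5 ∧ q must be 0, so at least one of g5, q is 0.
Satisfying assignments:
  p=0, q=0, r=0
  p=0, q=0, r=1
  p=0, q=1, r=0
  p=1, q=0, r=0
  p=1, q=0, r=1
  p=1, q=1, r=0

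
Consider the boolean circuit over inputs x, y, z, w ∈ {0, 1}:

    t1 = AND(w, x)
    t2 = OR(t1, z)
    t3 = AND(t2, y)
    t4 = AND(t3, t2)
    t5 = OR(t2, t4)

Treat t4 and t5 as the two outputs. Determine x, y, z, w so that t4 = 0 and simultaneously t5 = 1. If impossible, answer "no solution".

Check with x=0, y=0, z=1, w=1:
t1 = AND(w, x) = AND(1, 0) = 0
t2 = OR(t1, z) = OR(0, 1) = 1
t3 = AND(t2, y) = AND(1, 0) = 0
t4 = AND(t3, t2) = AND(0, 1) = 0
t5 = OR(t2, t4) = OR(1, 0) = 1
So t4 = 0 and t5 = 1.

x=0, y=0, z=1, w=1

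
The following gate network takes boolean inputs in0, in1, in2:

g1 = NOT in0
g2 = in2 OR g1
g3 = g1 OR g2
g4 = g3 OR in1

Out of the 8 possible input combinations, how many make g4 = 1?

g4 = g3 OR in1 must be 1, so at least one of g3, in1 is 1.
Enumerating the 8 input combinations, 7 give g4 = 1 and 1 give g4 = 0.

7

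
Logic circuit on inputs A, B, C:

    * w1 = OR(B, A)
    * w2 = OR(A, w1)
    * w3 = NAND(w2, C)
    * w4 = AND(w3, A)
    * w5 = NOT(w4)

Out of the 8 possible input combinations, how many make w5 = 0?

w5 = NOT(w4) must be 0, so w4 = 1.
w4 = AND(w3, A) must be 1, so both w3 = 1 and A = 1.
Enumerating the 8 input combinations, 2 give w5 = 0 and 6 give w5 = 1.

2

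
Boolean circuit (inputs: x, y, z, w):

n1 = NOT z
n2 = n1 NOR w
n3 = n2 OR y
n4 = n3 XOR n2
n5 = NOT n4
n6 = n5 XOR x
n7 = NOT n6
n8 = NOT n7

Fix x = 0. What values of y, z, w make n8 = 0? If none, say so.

y=1, z=0, w=1

n8 = NOT n7 must be 0, so n7 = 1.
Check with x = 0 and y=1, z=0, w=1:
n1 = NOT z = NOT 0 = 1
n2 = n1 NOR w = 1 NOR 1 = 0
n3 = n2 OR y = 0 OR 1 = 1
n4 = n3 XOR n2 = 1 XOR 0 = 1
n5 = NOT n4 = NOT 1 = 0
n6 = n5 XOR x = 0 XOR 0 = 0
n7 = NOT n6 = NOT 0 = 1
n8 = NOT n7 = NOT 1 = 0
So n8 = 0.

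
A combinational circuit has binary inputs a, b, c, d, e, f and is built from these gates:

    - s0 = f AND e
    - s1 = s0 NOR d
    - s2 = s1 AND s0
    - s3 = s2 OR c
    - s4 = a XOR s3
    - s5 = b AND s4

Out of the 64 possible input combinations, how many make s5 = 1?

16

s5 = b AND s4 must be 1, so both b = 1 and s4 = 1.
Enumerating the 64 input combinations, 16 give s5 = 1 and 48 give s5 = 0.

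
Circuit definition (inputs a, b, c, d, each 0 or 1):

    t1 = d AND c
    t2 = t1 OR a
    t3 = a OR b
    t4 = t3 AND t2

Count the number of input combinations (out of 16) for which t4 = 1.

t4 = t3 AND t2 must be 1, so both t3 = 1 and t2 = 1.
Enumerating the 16 input combinations, 9 give t4 = 1 and 7 give t4 = 0.

9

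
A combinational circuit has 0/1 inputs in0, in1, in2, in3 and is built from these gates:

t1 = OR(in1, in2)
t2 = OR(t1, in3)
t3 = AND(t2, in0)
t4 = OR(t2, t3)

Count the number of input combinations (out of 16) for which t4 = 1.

14

t4 = OR(t2, t3) must be 1, so at least one of t2, t3 is 1.
Enumerating the 16 input combinations, 14 give t4 = 1 and 2 give t4 = 0.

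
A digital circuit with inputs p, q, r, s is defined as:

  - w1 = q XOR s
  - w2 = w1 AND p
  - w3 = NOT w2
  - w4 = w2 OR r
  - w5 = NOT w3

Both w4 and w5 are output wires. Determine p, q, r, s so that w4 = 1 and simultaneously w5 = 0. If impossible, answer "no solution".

Check with p=0 q=1 r=1 s=0:
w1 = q XOR s = 1 XOR 0 = 1
w2 = w1 AND p = 1 AND 0 = 0
w3 = NOT w2 = NOT 0 = 1
w4 = w2 OR r = 0 OR 1 = 1
w5 = NOT w3 = NOT 1 = 0
So w4 = 1 and w5 = 0.

p=0 q=1 r=1 s=0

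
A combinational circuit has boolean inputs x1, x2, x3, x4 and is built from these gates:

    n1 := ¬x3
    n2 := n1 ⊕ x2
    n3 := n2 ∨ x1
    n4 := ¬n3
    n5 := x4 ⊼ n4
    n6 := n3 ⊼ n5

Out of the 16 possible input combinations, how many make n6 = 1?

4

n6 = n3 ⊼ n5 must be 1, so at least one of n3, n5 is 0.
Enumerating the 16 input combinations, 4 give n6 = 1 and 12 give n6 = 0.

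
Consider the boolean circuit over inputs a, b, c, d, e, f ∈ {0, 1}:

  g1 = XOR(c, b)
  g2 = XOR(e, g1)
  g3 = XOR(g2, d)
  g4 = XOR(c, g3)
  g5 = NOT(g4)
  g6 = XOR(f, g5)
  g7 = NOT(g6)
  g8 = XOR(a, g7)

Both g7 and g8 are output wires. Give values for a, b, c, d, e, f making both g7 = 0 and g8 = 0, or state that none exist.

a=0, b=0, c=1, d=1, e=0, f=1

Check with a=0, b=0, c=1, d=1, e=0, f=1:
g1 = XOR(c, b) = XOR(1, 0) = 1
g2 = XOR(e, g1) = XOR(0, 1) = 1
g3 = XOR(g2, d) = XOR(1, 1) = 0
g4 = XOR(c, g3) = XOR(1, 0) = 1
g5 = NOT(g4) = NOT 1 = 0
g6 = XOR(f, g5) = XOR(1, 0) = 1
g7 = NOT(g6) = NOT 1 = 0
g8 = XOR(a, g7) = XOR(0, 0) = 0
So g7 = 0 and g8 = 0.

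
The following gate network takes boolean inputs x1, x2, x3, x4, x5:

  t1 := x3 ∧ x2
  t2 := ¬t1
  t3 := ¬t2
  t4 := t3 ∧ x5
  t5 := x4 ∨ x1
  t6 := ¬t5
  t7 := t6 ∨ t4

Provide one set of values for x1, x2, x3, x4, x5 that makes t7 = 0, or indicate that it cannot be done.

t7 = t6 ∨ t4 must be 0, so both t6 = 0 and t4 = 0.
t6 = ¬t5 must be 0, so t5 = 1.
t4 = t3 ∧ x5 must be 0, so at least one of t3, x5 is 0.
Check with x1=1 x2=0 x3=0 x4=1 x5=1:
t1 = x3 ∧ x2 = 0 ∧ 0 = 0
t2 = ¬t1 = ¬0 = 1
t3 = ¬t2 = ¬1 = 0
t4 = t3 ∧ x5 = 0 ∧ 1 = 0
t5 = x4 ∨ x1 = 1 ∨ 1 = 1
t6 = ¬t5 = ¬1 = 0
t7 = t6 ∨ t4 = 0 ∨ 0 = 0
So t7 = 0 as required.

x1=1 x2=0 x3=0 x4=1 x5=1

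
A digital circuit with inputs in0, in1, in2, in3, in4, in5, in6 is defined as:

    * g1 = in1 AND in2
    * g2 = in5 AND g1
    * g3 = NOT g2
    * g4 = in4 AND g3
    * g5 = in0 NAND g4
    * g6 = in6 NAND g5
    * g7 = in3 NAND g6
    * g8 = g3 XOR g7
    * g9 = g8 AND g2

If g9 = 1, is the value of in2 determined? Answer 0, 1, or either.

g9 = g8 AND g2 must be 1, so both g8 = 1 and g2 = 1.
Every assignment with g9 = 1 has in2 = 1; there are 12 such assignment(s).

1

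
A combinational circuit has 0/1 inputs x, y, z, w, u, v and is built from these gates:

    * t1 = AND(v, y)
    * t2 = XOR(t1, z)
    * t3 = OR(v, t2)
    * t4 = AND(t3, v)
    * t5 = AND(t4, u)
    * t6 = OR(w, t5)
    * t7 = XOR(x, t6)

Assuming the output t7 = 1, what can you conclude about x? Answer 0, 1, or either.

either

Both values of x occur among assignments with t7 = 1:
  x=0: x=0, y=0, z=0, w=0, u=1, v=1
  x=1: x=1, y=0, z=0, w=0, u=0, v=0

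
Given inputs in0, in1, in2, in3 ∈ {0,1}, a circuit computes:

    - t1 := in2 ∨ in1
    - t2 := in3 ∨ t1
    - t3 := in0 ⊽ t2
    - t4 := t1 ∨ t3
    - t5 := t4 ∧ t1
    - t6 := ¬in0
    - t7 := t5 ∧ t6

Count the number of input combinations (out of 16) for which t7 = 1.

t7 = t5 ∧ t6 must be 1, so both t5 = 1 and t6 = 1.
t5 = t4 ∧ t1 must be 1, so both t4 = 1 and t1 = 1.
Satisfying assignments:
  in0=0, in1=0, in2=1, in3=0
  in0=0, in1=0, in2=1, in3=1
  in0=0, in1=1, in2=0, in3=0
  in0=0, in1=1, in2=0, in3=1
  in0=0, in1=1, in2=1, in3=0
  in0=0, in1=1, in2=1, in3=1

6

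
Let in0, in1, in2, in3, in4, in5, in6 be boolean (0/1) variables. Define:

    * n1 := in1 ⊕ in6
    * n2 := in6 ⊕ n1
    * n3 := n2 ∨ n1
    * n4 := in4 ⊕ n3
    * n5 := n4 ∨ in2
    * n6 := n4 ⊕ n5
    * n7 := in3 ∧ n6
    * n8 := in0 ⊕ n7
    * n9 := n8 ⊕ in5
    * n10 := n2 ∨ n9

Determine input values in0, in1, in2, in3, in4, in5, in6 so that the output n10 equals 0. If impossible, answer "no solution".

n10 = n2 ∨ n9 must be 0, so both n2 = 0 and n9 = 0.
n2 = in6 ⊕ n1 must be 0, so in6 and n1 are equal.
n9 = n8 ⊕ in5 must be 0, so n8 and in5 are equal.
Check with in0=1, in1=0, in2=0, in3=1, in4=0, in5=1, in6=1:
n1 = in1 ⊕ in6 = 0 ⊕ 1 = 1
n2 = in6 ⊕ n1 = 1 ⊕ 1 = 0
n3 = n2 ∨ n1 = 0 ∨ 1 = 1
n4 = in4 ⊕ n3 = 0 ⊕ 1 = 1
n5 = n4 ∨ in2 = 1 ∨ 0 = 1
n6 = n4 ⊕ n5 = 1 ⊕ 1 = 0
n7 = in3 ∧ n6 = 1 ∧ 0 = 0
n8 = in0 ⊕ n7 = 1 ⊕ 0 = 1
n9 = n8 ⊕ in5 = 1 ⊕ 1 = 0
n10 = n2 ∨ n9 = 0 ∨ 0 = 0
So n10 = 0 as required.

in0=1, in1=0, in2=0, in3=1, in4=0, in5=1, in6=1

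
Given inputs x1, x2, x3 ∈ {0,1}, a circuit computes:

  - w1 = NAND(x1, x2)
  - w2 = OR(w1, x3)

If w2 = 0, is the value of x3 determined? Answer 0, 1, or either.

w2 = OR(w1, x3) must be 0, so both w1 = 0 and x3 = 0.
Every assignment with w2 = 0 has x3 = 0; there are 1 such assignment(s).
  x1=1, x2=1, x3=0

0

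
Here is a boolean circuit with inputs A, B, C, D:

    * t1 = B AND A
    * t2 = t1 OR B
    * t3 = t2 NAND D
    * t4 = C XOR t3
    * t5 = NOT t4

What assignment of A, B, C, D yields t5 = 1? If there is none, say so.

A=1, B=0, C=1, D=1

t5 = NOT t4 must be 1, so t4 = 0.
Check with A=1, B=0, C=1, D=1:
t1 = B AND A = 0 AND 1 = 0
t2 = t1 OR B = 0 OR 0 = 0
t3 = t2 NAND D = 0 NAND 1 = 1
t4 = C XOR t3 = 1 XOR 1 = 0
t5 = NOT t4 = NOT 0 = 1
So t5 = 1 as required.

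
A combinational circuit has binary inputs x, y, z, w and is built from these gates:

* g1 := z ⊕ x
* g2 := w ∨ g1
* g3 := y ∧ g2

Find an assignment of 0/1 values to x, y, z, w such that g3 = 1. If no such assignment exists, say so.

x=0, y=1, z=1, w=0

g3 = y ∧ g2 must be 1, so both y = 1 and g2 = 1.
Check with x=0, y=1, z=1, w=0:
g1 = z ⊕ x = 1 ⊕ 0 = 1
g2 = w ∨ g1 = 0 ∨ 1 = 1
g3 = y ∧ g2 = 1 ∧ 1 = 1
So g3 = 1 as required.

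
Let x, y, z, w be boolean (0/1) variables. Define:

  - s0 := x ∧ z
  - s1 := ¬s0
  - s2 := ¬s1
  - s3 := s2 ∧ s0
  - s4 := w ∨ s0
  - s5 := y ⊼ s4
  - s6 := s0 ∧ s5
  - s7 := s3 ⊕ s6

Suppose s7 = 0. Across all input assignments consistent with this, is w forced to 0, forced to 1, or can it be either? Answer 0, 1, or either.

either

Both values of w occur among assignments with s7 = 0:
  w=0: x=0, y=0, z=0, w=0
  w=1: x=0, y=0, z=0, w=1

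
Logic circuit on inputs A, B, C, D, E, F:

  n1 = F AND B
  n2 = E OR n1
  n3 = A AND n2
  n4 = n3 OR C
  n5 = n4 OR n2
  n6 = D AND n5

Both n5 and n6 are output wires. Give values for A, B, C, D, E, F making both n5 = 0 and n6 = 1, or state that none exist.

Across all 64 input combinations, none give both n5 = 0 and n6 = 1.

no solution exists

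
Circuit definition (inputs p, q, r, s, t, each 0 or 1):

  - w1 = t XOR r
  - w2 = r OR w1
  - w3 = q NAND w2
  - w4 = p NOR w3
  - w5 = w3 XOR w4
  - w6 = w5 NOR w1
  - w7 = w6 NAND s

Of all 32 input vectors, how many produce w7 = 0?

1

w7 = w6 NAND s must be 0, so both w6 = 1 and s = 1.
w6 = w5 NOR w1 must be 1, so both w5 = 0 and w1 = 0.
Enumerating the 32 input combinations, 1 give w7 = 0 and 31 give w7 = 1.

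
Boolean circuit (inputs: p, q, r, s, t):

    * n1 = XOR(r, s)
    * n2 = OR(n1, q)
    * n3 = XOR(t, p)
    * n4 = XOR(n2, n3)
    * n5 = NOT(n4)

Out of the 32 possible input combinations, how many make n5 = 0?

16

n5 = NOT(n4) must be 0, so n4 = 1.
Enumerating the 32 input combinations, 16 give n5 = 0 and 16 give n5 = 1.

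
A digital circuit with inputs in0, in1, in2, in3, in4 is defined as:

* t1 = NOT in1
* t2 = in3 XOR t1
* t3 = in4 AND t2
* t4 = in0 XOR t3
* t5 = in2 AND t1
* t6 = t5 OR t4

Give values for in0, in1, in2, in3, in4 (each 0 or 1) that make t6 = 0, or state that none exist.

in0=1 in1=0 in2=0 in3=0 in4=1

t6 = t5 OR t4 must be 0, so both t5 = 0 and t4 = 0.
t5 = in2 AND t1 must be 0, so at least one of in2, t1 is 0.
t4 = in0 XOR t3 must be 0, so in0 and t3 are equal.
Check with in0=1 in1=0 in2=0 in3=0 in4=1:
t1 = NOT in1 = NOT 0 = 1
t2 = in3 XOR t1 = 0 XOR 1 = 1
t3 = in4 AND t2 = 1 AND 1 = 1
t4 = in0 XOR t3 = 1 XOR 1 = 0
t5 = in2 AND t1 = 0 AND 1 = 0
t6 = t5 OR t4 = 0 OR 0 = 0
So t6 = 0 as required.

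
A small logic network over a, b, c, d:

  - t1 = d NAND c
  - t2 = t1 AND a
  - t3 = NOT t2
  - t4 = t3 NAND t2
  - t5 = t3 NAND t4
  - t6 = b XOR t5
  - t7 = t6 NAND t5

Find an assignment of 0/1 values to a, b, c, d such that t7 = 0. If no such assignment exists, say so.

t7 = t6 NAND t5 must be 0, so both t6 = 1 and t5 = 1.
t6 = b XOR t5 must be 1, so b and t5 differ.
Check with a=1, b=0, c=0, d=0:
t1 = d NAND c = 0 NAND 0 = 1
t2 = t1 AND a = 1 AND 1 = 1
t3 = NOT t2 = NOT 1 = 0
t4 = t3 NAND t2 = 0 NAND 1 = 1
t5 = t3 NAND t4 = 0 NAND 1 = 1
t6 = b XOR t5 = 0 XOR 1 = 1
t7 = t6 NAND t5 = 1 NAND 1 = 0
So t7 = 0 as required.

a=1, b=0, c=0, d=0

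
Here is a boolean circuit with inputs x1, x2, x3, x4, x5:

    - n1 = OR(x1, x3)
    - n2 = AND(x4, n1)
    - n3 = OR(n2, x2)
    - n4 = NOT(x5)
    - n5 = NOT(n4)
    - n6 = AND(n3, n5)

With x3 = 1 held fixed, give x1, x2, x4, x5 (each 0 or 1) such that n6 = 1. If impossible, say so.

x1=0, x2=0, x4=1, x5=1

n6 = AND(n3, n5) must be 1, so both n3 = 1 and n5 = 1.
n3 = OR(n2, x2) must be 1, so at least one of n2, x2 is 1.
Check with x3 = 1 and x1=0, x2=0, x4=1, x5=1:
n1 = OR(x1, x3) = OR(0, 1) = 1
n2 = AND(x4, n1) = AND(1, 1) = 1
n3 = OR(n2, x2) = OR(1, 0) = 1
n4 = NOT(x5) = NOT 1 = 0
n5 = NOT(n4) = NOT 0 = 1
n6 = AND(n3, n5) = AND(1, 1) = 1
So n6 = 1.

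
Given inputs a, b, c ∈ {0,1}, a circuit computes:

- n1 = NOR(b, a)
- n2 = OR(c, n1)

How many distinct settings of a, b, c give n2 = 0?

n2 = OR(c, n1) must be 0, so both c = 0 and n1 = 0.
Enumerating the 8 input combinations, 3 give n2 = 0 and 5 give n2 = 1.

3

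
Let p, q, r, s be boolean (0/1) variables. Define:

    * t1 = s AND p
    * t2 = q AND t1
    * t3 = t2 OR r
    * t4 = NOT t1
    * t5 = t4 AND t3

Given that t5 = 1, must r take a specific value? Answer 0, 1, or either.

1

t5 = t4 AND t3 must be 1, so both t4 = 1 and t3 = 1.
t4 = NOT t1 must be 1, so t1 = 0.
t3 = t2 OR r must be 1, so at least one of t2, r is 1.
Every assignment with t5 = 1 has r = 1; there are 6 such assignment(s).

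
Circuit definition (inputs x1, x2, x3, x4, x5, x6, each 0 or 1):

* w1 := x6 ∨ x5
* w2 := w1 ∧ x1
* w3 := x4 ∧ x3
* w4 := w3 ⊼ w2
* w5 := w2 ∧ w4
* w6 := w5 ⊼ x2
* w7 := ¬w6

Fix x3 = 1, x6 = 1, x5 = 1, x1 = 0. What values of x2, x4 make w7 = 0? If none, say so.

Check with x3 = 1, x6 = 1, x5 = 1, x1 = 0 and x2=0, x4=1:
w1 = x6 ∨ x5 = 1 ∨ 1 = 1
w2 = w1 ∧ x1 = 1 ∧ 0 = 0
w3 = x4 ∧ x3 = 1 ∧ 1 = 1
w4 = w3 ⊼ w2 = 1 ⊼ 0 = 1
w5 = w2 ∧ w4 = 0 ∧ 1 = 0
w6 = w5 ⊼ x2 = 0 ⊼ 0 = 1
w7 = ¬w6 = ¬1 = 0
So w7 = 0.

x2=0, x4=1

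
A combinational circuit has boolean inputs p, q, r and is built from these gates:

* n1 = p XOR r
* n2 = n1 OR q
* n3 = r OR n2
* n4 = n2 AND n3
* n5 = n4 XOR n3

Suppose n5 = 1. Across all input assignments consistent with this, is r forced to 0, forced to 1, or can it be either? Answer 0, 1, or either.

1

n5 = n4 XOR n3 must be 1, so n4 and n3 differ.
Every assignment with n5 = 1 has r = 1; there are 1 such assignment(s).
  p=1, q=0, r=1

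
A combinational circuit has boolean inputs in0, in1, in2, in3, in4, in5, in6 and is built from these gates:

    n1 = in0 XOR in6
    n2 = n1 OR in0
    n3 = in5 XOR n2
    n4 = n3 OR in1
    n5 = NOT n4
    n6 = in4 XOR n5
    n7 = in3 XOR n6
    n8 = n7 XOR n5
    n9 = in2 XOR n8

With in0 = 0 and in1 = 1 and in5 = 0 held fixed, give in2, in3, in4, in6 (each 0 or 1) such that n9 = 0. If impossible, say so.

in2=1, in3=1, in4=0, in6=0

n9 = in2 XOR n8 must be 0, so in2 and n8 are equal.
Check with in0 = 0 and in1 = 1 and in5 = 0 and in2=1, in3=1, in4=0, in6=0:
n1 = in0 XOR in6 = 0 XOR 0 = 0
n2 = n1 OR in0 = 0 OR 0 = 0
n3 = in5 XOR n2 = 0 XOR 0 = 0
n4 = n3 OR in1 = 0 OR 1 = 1
n5 = NOT n4 = NOT 1 = 0
n6 = in4 XOR n5 = 0 XOR 0 = 0
n7 = in3 XOR n6 = 1 XOR 0 = 1
n8 = n7 XOR n5 = 1 XOR 0 = 1
n9 = in2 XOR n8 = 1 XOR 1 = 0
So n9 = 0.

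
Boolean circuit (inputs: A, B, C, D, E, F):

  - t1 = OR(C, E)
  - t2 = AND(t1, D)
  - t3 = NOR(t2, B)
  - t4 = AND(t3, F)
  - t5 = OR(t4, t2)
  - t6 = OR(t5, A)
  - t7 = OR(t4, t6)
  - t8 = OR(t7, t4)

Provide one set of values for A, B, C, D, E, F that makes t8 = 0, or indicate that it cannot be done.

A=0, B=1, C=0, D=1, E=0, F=1

t8 = OR(t7, t4) must be 0, so both t7 = 0 and t4 = 0.
Check with A=0, B=1, C=0, D=1, E=0, F=1:
t1 = OR(C, E) = OR(0, 0) = 0
t2 = AND(t1, D) = AND(0, 1) = 0
t3 = NOR(t2, B) = NOR(0, 1) = 0
t4 = AND(t3, F) = AND(0, 1) = 0
t5 = OR(t4, t2) = OR(0, 0) = 0
t6 = OR(t5, A) = OR(0, 0) = 0
t7 = OR(t4, t6) = OR(0, 0) = 0
t8 = OR(t7, t4) = OR(0, 0) = 0
So t8 = 0 as required.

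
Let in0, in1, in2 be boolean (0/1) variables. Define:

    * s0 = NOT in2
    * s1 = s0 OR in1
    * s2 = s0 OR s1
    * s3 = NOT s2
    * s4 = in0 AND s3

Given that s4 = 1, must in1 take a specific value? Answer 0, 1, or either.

0

s4 = in0 AND s3 must be 1, so both in0 = 1 and s3 = 1.
s3 = NOT s2 must be 1, so s2 = 0.
s2 = s0 OR s1 must be 0, so both s0 = 0 and s1 = 0.
Every assignment with s4 = 1 has in1 = 0; there are 1 such assignment(s).
  in0=1, in1=0, in2=1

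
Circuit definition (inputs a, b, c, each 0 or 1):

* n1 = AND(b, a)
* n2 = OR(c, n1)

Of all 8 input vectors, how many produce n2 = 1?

n2 = OR(c, n1) must be 1, so at least one of c, n1 is 1.
Satisfying assignments:
  a=0, b=0, c=1
  a=0, b=1, c=1
  a=1, b=0, c=1
  a=1, b=1, c=0
  a=1, b=1, c=1

5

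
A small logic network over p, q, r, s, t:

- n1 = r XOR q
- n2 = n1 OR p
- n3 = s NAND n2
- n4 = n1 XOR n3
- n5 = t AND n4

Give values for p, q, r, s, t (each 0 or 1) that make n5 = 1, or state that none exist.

Check with p=0 q=0 r=1 s=1 t=1:
n1 = r XOR q = 1 XOR 0 = 1
n2 = n1 OR p = 1 OR 0 = 1
n3 = s NAND n2 = 1 NAND 1 = 0
n4 = n1 XOR n3 = 1 XOR 0 = 1
n5 = t AND n4 = 1 AND 1 = 1
So n5 = 1 as required.

p=0 q=0 r=1 s=1 t=1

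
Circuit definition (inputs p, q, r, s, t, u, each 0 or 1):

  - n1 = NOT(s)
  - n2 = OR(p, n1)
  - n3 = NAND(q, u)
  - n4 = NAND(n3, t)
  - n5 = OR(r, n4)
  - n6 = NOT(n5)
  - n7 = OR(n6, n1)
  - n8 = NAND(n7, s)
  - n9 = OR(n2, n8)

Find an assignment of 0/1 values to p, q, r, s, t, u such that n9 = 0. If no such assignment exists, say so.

p=0, q=1, r=0, s=1, t=1, u=0

n9 = OR(n2, n8) must be 0, so both n2 = 0 and n8 = 0.
Check with p=0, q=1, r=0, s=1, t=1, u=0:
n1 = NOT(s) = NOT 1 = 0
n2 = OR(p, n1) = OR(0, 0) = 0
n3 = NAND(q, u) = NAND(1, 0) = 1
n4 = NAND(n3, t) = NAND(1, 1) = 0
n5 = OR(r, n4) = OR(0, 0) = 0
n6 = NOT(n5) = NOT 0 = 1
n7 = OR(n6, n1) = OR(1, 0) = 1
n8 = NAND(n7, s) = NAND(1, 1) = 0
n9 = OR(n2, n8) = OR(0, 0) = 0
So n9 = 0 as required.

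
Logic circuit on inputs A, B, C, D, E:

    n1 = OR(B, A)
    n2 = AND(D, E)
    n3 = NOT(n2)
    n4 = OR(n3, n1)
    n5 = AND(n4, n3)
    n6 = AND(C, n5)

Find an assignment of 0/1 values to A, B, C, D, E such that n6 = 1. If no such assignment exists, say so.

Check with A=0 B=1 C=1 D=0 E=1:
n1 = OR(B, A) = OR(1, 0) = 1
n2 = AND(D, E) = AND(0, 1) = 0
n3 = NOT(n2) = NOT 0 = 1
n4 = OR(n3, n1) = OR(1, 1) = 1
n5 = AND(n4, n3) = AND(1, 1) = 1
n6 = AND(C, n5) = AND(1, 1) = 1
So n6 = 1 as required.

A=0 B=1 C=1 D=0 E=1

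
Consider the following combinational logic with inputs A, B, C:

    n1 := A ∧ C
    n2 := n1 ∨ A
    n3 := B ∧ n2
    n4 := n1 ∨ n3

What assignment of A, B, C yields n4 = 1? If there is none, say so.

A=1 B=1 C=0

Check with A=1 B=1 C=0:
n1 = A ∧ C = 1 ∧ 0 = 0
n2 = n1 ∨ A = 0 ∨ 1 = 1
n3 = B ∧ n2 = 1 ∧ 1 = 1
n4 = n1 ∨ n3 = 0 ∨ 1 = 1
So n4 = 1 as required.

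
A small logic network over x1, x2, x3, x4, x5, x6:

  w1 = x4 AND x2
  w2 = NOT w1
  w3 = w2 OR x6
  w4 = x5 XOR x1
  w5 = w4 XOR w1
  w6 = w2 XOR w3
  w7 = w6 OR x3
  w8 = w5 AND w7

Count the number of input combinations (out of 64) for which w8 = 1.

18

w8 = w5 AND w7 must be 1, so both w5 = 1 and w7 = 1.
w5 = w4 XOR w1 must be 1, so w4 and w1 differ.
w7 = w6 OR x3 must be 1, so at least one of w6, x3 is 1.
Enumerating the 64 input combinations, 18 give w8 = 1 and 46 give w8 = 0.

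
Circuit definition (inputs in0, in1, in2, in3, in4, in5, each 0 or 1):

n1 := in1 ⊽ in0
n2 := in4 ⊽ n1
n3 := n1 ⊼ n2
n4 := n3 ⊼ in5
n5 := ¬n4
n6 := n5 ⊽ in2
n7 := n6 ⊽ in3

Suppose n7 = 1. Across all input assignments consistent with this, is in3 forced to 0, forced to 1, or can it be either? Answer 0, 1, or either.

n7 = n6 ⊽ in3 must be 1, so both n6 = 0 and in3 = 0.
n6 = n5 ⊽ in2 must be 0, so at least one of n5, in2 is 1.
Every assignment with n7 = 1 has in3 = 0; there are 24 such assignment(s).

0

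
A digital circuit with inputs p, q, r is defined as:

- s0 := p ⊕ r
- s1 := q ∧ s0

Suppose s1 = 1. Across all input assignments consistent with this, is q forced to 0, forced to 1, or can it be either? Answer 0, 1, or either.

1

s1 = q ∧ s0 must be 1, so both q = 1 and s0 = 1.
s0 = p ⊕ r must be 1, so p and r differ.
Every assignment with s1 = 1 has q = 1; there are 2 such assignment(s).
  p=0, q=1, r=1
  p=1, q=1, r=0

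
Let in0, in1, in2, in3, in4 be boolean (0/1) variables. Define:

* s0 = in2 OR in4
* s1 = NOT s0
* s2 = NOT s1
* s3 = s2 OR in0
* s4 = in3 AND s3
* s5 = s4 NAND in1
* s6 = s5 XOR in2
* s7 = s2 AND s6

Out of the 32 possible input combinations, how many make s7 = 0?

22

s7 = s2 AND s6 must be 0, so at least one of s2, s6 is 0.
Enumerating the 32 input combinations, 22 give s7 = 0 and 10 give s7 = 1.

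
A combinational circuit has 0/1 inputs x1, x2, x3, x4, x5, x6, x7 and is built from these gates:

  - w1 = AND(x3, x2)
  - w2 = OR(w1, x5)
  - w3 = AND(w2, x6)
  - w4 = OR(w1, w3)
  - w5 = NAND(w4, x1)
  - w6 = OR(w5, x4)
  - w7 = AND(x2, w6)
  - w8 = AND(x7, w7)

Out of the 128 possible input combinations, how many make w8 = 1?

27

w8 = AND(x7, w7) must be 1, so both x7 = 1 and w7 = 1.
Enumerating the 128 input combinations, 27 give w8 = 1 and 101 give w8 = 0.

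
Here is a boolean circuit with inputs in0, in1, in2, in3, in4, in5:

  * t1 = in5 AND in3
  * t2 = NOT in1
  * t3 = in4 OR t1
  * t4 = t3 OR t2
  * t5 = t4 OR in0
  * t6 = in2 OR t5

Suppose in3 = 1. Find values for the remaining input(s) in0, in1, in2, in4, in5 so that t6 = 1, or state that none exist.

t6 = in2 OR t5 must be 1, so at least one of in2, t5 is 1.
Check with in3 = 1 and in0=1, in1=1, in2=1, in4=1, in5=0:
t1 = in5 AND in3 = 0 AND 1 = 0
t2 = NOT in1 = NOT 1 = 0
t3 = in4 OR t1 = 1 OR 0 = 1
t4 = t3 OR t2 = 1 OR 0 = 1
t5 = t4 OR in0 = 1 OR 1 = 1
t6 = in2 OR t5 = 1 OR 1 = 1
So t6 = 1.

in0=1, in1=1, in2=1, in4=1, in5=0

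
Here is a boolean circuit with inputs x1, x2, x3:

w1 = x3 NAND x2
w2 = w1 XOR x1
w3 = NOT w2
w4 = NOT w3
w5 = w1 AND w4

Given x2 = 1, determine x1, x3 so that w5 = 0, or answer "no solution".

x1=1, x3=1

Check with x2 = 1 and x1=1, x3=1:
w1 = x3 NAND x2 = 1 NAND 1 = 0
w2 = w1 XOR x1 = 0 XOR 1 = 1
w3 = NOT w2 = NOT 1 = 0
w4 = NOT w3 = NOT 0 = 1
w5 = w1 AND w4 = 0 AND 1 = 0
So w5 = 0.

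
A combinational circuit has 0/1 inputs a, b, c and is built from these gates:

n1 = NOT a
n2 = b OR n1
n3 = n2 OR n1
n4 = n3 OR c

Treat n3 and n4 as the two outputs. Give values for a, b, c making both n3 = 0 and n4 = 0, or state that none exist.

Check with a=1 b=0 c=0:
n1 = NOT a = NOT 1 = 0
n2 = b OR n1 = 0 OR 0 = 0
n3 = n2 OR n1 = 0 OR 0 = 0
n4 = n3 OR c = 0 OR 0 = 0
So n3 = 0 and n4 = 0.

a=1 b=0 c=0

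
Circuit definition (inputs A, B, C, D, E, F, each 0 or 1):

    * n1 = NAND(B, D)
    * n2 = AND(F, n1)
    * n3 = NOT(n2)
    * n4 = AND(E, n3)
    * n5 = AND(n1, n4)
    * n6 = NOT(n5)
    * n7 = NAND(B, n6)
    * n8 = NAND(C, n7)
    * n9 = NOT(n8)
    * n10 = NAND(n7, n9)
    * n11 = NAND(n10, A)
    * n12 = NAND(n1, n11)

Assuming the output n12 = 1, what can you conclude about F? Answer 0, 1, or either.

either

Both values of F occur among assignments with n12 = 1:
  F=0: A=0, B=1, C=0, D=1, E=0, F=0
  F=1: A=0, B=1, C=0, D=1, E=0, F=1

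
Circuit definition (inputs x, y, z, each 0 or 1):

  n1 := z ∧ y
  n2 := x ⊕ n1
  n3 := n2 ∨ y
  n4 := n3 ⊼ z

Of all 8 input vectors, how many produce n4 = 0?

3

n4 = n3 ⊼ z must be 0, so both n3 = 1 and z = 1.
Satisfying assignments:
  x=0, y=1, z=1
  x=1, y=0, z=1
  x=1, y=1, z=1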